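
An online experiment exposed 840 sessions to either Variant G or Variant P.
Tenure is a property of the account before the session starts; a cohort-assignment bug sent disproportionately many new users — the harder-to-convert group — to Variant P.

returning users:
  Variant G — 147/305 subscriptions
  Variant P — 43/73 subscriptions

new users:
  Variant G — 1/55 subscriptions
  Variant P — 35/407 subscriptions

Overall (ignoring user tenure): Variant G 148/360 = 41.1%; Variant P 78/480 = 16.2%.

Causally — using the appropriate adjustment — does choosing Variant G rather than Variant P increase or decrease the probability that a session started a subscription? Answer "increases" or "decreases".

decreases

Variant P is higher inside every user tenure stratum but Variant G is higher in aggregate. Whether to stratify depends on how user tenure relates to the variant.
Since user tenure is a pre-existing factor (not a product of the variant) and it affects the outcome on its own, it is a confounder. The stratified rates, not the pooled rate, identify the causal effect.
Within each level — returning users: 48.2% vs 58.9%; new users: 1.8% vs 8.6% — Variant P is higher every time.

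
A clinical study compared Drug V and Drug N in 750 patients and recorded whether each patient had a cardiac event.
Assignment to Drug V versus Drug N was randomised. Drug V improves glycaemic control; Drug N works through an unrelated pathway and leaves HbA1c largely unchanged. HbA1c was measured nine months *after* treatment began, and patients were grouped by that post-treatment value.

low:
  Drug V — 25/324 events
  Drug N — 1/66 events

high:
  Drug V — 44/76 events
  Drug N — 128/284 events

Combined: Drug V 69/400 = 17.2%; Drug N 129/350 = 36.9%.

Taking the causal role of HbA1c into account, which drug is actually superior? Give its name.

Drug V

Because the drug influences HbA1c, HbA1c is a post-treatment mediator, not a confounder. Stratifying on it would bias the estimate; the causal effect is the crude pooled difference.
Pooled: Drug V 17.2% vs Drug N 36.9%; Drug V is lower overall.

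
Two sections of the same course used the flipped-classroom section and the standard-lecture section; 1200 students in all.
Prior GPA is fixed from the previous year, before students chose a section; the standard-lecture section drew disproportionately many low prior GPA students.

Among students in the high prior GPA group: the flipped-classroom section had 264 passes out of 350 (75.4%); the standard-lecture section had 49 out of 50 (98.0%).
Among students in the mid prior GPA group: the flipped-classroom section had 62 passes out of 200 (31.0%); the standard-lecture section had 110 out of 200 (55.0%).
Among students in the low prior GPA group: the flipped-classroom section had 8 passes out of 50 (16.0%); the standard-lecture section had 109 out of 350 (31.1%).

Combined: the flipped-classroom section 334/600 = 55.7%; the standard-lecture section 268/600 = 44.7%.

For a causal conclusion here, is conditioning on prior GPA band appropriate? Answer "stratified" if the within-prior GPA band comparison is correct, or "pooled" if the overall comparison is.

stratified

Nothing the teaching method does changes prior GPA band; the imbalance is an allocation artefact. With prior GPA band also predicting the outcome, the pooled figure is confounded, and the within-stratum comparison is the causal one.
Within each level — high prior GPA: 75.4% vs 98.0%; mid prior GPA: 31.0% vs 55.0%; low prior GPA: 16.0% vs 31.1% — the standard-lecture section is higher every time.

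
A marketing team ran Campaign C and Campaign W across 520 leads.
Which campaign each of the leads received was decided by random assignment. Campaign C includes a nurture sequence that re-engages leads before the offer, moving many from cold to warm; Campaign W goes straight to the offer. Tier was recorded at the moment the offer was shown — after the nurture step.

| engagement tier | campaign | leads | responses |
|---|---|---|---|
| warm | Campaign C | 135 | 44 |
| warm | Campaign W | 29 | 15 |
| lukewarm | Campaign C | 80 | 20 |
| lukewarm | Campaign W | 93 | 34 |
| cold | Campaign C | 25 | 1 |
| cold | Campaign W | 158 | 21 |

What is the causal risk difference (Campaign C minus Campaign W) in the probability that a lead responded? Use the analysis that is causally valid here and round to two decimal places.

The distribution of engagement tier is itself part of what the campaign does — it is an intermediate outcome. Holding it fixed would remove that part of the effect; the total effect is the pooled difference.
The causal difference is the pooled difference: 0.271 − 0.250 = +0.021.

+0.02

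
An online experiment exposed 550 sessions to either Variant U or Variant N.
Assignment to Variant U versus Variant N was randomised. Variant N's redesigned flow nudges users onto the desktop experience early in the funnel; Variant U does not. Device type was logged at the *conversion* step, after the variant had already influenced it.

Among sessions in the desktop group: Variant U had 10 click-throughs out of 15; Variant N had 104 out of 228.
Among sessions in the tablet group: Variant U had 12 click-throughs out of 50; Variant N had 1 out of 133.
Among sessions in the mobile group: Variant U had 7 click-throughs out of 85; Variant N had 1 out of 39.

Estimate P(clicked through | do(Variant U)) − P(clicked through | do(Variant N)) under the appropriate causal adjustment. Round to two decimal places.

-0.07

Within every device type level Variant U has the higher rate, yet pooled Variant N does — Simpson's reversal.
Device type is downstream of the variant. One should not condition on a consequence of treatment, so the overall rates are the right comparison.
The causal difference is the pooled difference: 0.193 − 0.265 = -0.072.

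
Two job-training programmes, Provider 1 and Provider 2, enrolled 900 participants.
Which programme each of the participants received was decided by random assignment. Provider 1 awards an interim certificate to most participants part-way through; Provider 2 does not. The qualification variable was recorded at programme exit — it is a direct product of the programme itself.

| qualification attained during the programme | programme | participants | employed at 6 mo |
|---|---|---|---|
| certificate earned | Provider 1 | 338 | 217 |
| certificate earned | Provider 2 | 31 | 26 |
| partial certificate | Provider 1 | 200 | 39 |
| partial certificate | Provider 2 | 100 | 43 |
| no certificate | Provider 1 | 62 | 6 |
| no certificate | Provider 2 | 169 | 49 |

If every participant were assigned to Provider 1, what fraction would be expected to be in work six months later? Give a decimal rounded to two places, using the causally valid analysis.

0.44

The stratified and pooled comparisons disagree (Provider 2 wins within each qualification attained during the programme; Provider 1 wins overall), so the answer turns on the causal role of qualification attained during the programme.
Because the programme influences qualification attained during the programme, qualification attained during the programme is a post-treatment mediator, not a confounder. Stratifying on it would bias the estimate; the causal effect is the crude pooled difference.
So P(outcome | do(Provider 1)) is just the pooled rate for Provider 1: 262/600 = 0.437.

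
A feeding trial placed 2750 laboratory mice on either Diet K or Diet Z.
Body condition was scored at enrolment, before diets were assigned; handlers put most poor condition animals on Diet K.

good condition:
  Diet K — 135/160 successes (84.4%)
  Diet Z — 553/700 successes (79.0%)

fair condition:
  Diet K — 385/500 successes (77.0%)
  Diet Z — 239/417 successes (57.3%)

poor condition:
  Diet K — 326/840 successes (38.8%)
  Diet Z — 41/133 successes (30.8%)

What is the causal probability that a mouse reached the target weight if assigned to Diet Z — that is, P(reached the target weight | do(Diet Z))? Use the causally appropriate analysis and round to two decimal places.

Diet K is higher inside every starting body condition stratum but Diet Z is higher in aggregate. Whether to stratify depends on how starting body condition relates to the diet.
Since starting body condition is a pre-existing factor (not a product of the diet) and it affects the outcome on its own, it is a confounder. The stratified rates, not the pooled rate, identify the causal effect.
Standardising Diet Z to the population starting body condition mix: 0.313·553/700 + 0.333·239/417 + 0.354·41/133 = 0.547.

0.55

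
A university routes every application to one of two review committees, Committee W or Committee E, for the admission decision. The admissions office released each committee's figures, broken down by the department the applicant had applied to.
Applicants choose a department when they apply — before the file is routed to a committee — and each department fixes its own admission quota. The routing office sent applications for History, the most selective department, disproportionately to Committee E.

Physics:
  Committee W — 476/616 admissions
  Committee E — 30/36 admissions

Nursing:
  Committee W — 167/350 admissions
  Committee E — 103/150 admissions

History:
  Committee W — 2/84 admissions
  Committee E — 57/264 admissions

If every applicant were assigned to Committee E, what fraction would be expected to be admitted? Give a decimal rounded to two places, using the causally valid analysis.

Here department is a common cause — it drives both which review committee a case falls under and the outcome. The crude comparison mixes populations; the stratum-specific rates are the causally relevant ones.
Standardising Committee E to the population department mix: 0.435·30/36 + 0.333·103/150 + 0.232·57/264 = 0.641.

0.64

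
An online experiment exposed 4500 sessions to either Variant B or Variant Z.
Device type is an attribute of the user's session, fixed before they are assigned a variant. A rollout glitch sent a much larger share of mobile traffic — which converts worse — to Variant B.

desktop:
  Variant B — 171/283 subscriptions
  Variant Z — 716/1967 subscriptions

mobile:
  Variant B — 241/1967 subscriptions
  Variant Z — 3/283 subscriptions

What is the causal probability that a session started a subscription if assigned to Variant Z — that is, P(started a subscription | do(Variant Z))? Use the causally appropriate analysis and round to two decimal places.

Device type satisfies the back-door criterion: it is not a descendant of the variant, and it blocks the spurious path from variant to outcome. Adjusting for it (i.e., using the within-device type rates) gives the causal effect.
Standardising Variant Z to the population device type mix: 0.500·716/1967 + 0.500·3/283 = 0.187.

0.19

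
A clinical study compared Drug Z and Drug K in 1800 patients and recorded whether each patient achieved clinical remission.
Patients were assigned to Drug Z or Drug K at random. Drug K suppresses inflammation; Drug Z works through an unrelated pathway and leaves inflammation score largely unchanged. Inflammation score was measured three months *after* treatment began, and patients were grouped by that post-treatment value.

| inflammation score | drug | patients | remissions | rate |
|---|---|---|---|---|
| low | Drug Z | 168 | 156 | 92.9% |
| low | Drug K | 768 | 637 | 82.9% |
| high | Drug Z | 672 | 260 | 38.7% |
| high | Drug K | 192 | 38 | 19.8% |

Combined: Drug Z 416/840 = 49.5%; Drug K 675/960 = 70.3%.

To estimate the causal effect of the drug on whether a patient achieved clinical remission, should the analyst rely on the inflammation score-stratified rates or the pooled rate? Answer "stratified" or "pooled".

pooled

Within every inflammation score level Drug Z has the higher rate, yet pooled Drug K does — Simpson's reversal.
The distribution of inflammation score is itself part of what the drug does — it is an intermediate outcome. Holding it fixed would remove that part of the effect; the total effect is the pooled difference.
Pooled: Drug Z 49.5% vs Drug K 70.3%; Drug K is higher overall.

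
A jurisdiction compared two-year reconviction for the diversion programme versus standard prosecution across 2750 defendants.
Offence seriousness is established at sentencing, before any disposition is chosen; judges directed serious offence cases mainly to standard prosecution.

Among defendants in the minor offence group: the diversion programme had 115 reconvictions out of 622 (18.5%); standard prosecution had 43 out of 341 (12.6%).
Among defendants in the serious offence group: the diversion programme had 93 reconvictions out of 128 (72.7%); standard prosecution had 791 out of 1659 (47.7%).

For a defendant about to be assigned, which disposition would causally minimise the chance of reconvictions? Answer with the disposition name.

standard prosecution

The stratified and pooled comparisons disagree (standard prosecution wins within each offence seriousness; the diversion programme wins overall), so the answer turns on the causal role of offence seriousness.
Nothing the disposition does changes offence seriousness; the imbalance is an allocation artefact. With offence seriousness also predicting the outcome, the pooled figure is confounded, and the within-stratum comparison is the causal one.
Within each level — minor offence: 18.5% vs 12.6%; serious offence: 72.7% vs 47.7% — standard prosecution is lower every time.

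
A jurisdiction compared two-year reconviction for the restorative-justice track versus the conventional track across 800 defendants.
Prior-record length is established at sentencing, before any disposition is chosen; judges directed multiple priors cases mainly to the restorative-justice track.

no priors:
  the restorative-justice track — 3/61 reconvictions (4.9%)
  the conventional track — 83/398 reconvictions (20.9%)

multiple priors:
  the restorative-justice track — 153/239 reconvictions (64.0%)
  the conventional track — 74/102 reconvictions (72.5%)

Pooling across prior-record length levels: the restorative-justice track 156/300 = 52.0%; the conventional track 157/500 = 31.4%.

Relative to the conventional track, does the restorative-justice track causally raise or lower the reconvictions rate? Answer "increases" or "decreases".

decreases

Nothing the disposition does changes prior-record length; the imbalance is an allocation artefact. With prior-record length also predicting the outcome, the pooled figure is confounded, and the within-stratum comparison is the causal one.
Within each level — no priors: 4.9% vs 20.9%; multiple priors: 64.0% vs 72.5% — the restorative-justice track is lower every time.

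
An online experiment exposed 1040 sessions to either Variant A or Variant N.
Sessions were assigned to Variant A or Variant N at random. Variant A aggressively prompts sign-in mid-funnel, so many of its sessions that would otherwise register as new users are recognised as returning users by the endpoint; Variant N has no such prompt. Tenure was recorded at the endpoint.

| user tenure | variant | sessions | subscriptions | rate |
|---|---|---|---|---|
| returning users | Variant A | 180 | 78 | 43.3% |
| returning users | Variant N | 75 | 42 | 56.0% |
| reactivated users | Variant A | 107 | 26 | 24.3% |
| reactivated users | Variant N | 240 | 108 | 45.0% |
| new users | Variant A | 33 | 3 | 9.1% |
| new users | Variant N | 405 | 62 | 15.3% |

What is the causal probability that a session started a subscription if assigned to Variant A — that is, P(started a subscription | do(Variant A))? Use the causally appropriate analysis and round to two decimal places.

0.33

The stratified and pooled comparisons disagree (Variant N wins within each user tenure; Variant A wins overall), so the answer turns on the causal role of user tenure.
User tenure here is a post-treatment variable shaped by the variant; conditioning on it would introduce bias rather than remove it. The overall comparison is the causal one.
So P(outcome | do(Variant A)) is just the pooled rate for Variant A: 107/320 = 0.334.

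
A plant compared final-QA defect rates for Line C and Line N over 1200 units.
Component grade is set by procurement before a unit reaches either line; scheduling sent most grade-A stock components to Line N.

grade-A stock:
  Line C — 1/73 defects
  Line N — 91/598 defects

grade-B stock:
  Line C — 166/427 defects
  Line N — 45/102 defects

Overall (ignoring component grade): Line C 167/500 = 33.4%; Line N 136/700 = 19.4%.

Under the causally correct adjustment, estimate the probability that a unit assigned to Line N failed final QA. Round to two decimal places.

Here component grade is a common cause — it drives both which line a case falls under and the outcome. The crude comparison mixes populations; the stratum-specific rates are the causally relevant ones.
Standardising Line N to the population component grade mix: 0.559·91/598 + 0.441·45/102 = 0.280.

0.28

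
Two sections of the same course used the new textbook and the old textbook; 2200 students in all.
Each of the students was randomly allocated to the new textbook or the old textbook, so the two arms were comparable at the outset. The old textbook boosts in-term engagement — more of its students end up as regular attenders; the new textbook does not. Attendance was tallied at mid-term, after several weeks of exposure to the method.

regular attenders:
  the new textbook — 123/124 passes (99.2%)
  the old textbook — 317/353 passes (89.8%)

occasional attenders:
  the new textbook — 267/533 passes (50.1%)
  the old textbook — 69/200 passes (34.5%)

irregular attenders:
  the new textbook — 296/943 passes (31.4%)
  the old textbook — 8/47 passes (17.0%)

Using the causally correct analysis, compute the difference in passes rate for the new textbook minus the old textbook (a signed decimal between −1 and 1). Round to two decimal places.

-0.23

Within every mid-term attendance level the new textbook has the higher rate, yet pooled the old textbook does — Simpson's reversal.
Because the teaching method influences mid-term attendance, mid-term attendance is a post-treatment mediator, not a confounder. Stratifying on it would bias the estimate; the causal effect is the crude pooled difference.
The causal difference is the pooled difference: 0.429 − 0.657 = -0.228.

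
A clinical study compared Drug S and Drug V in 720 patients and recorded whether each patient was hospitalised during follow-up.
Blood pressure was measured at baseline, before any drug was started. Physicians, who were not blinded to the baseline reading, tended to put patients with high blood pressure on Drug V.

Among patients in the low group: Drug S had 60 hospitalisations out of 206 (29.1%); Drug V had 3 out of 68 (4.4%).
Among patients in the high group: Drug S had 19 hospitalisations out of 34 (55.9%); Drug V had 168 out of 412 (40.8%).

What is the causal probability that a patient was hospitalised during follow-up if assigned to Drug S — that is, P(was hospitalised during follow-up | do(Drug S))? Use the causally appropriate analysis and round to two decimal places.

Drug V is lower inside every blood pressure stratum but Drug S is lower in aggregate. Whether to stratify depends on how blood pressure relates to the drug.
Nothing the drug does changes blood pressure; the imbalance is an allocation artefact. With blood pressure also predicting the outcome, the pooled figure is confounded, and the within-stratum comparison is the causal one.
Standardising Drug S to the population blood pressure mix: 0.381·60/206 + 0.619·19/34 = 0.457.

0.46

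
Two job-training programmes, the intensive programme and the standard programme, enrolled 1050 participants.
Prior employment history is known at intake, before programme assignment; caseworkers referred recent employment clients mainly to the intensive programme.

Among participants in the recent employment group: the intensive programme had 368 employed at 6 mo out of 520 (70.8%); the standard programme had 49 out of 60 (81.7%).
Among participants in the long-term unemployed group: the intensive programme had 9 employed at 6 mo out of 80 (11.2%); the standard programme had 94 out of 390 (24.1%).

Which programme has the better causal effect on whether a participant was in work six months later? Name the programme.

Here prior employment history is a common cause — it drives both which programme a case falls under and the outcome. The crude comparison mixes populations; the stratum-specific rates are the causally relevant ones.
Within each level — recent employment: 70.8% vs 81.7%; long-term unemployed: 11.2% vs 24.1% — the standard programme is higher every time.

the standard programme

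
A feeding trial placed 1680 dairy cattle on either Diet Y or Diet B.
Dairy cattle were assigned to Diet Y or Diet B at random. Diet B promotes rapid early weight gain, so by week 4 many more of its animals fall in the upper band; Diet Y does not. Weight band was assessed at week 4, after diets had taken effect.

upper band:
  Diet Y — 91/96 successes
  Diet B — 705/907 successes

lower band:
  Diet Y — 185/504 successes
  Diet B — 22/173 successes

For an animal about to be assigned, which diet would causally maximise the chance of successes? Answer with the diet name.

Diet B

The distribution of week-4 weight band is itself part of what the diet does — it is an intermediate outcome. Holding it fixed would remove that part of the effect; the total effect is the pooled difference.
Pooled: Diet Y 46.0% vs Diet B 67.3%; Diet B is higher overall.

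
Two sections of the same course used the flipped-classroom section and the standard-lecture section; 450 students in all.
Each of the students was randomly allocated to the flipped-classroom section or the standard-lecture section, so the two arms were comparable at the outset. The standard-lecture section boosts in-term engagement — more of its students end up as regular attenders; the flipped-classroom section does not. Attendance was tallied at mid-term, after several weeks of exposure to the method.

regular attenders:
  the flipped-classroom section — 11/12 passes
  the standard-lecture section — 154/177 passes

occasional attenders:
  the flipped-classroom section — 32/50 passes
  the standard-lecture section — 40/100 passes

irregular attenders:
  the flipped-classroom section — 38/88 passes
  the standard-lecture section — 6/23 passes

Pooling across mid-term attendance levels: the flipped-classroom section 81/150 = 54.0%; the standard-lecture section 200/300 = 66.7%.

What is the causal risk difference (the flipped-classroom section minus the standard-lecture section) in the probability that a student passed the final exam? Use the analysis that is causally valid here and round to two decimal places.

Within every mid-term attendance level the flipped-classroom section has the higher rate, yet pooled the standard-lecture section does — Simpson's reversal.
Mid-term attendance is downstream of the teaching method. One should not condition on a consequence of treatment, so the overall rates are the right comparison.
The causal difference is the pooled difference: 0.540 − 0.667 = -0.127.

-0.13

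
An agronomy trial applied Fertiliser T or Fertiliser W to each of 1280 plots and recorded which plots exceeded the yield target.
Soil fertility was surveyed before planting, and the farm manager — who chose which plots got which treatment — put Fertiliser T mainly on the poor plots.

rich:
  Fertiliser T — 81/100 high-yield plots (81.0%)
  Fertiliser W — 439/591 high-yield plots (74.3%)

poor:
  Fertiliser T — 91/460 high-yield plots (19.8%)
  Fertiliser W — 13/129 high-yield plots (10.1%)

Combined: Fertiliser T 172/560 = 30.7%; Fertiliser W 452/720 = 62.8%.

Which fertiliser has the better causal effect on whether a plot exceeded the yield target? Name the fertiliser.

Fertiliser T

Soil fertility is set before the fertiliser has any effect — it is not caused by the fertiliser — and it independently drives the outcome. That makes it a confounder, so the causal comparison is within soil fertility levels.
Within each level — rich: 81.0% vs 74.3%; poor: 19.8% vs 10.1% — Fertiliser T is higher every time.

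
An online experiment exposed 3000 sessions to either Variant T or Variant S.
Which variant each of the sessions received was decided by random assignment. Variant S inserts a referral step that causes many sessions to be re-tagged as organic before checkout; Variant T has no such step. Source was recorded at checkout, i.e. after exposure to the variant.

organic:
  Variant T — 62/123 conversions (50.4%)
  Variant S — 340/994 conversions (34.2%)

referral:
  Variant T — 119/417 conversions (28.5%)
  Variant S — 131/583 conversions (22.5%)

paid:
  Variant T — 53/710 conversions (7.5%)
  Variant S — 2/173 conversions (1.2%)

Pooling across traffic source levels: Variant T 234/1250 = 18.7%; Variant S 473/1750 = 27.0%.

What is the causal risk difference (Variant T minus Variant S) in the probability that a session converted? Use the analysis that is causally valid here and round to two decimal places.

Traffic source is recorded after the variant and is itself shifted by it — it sits on the causal path from variant to outcome. Conditioning on a mediator would strip out part of the effect we want; the pooled comparison gives the total causal effect.
The causal difference is the pooled difference: 0.187 − 0.270 = -0.083.

-0.08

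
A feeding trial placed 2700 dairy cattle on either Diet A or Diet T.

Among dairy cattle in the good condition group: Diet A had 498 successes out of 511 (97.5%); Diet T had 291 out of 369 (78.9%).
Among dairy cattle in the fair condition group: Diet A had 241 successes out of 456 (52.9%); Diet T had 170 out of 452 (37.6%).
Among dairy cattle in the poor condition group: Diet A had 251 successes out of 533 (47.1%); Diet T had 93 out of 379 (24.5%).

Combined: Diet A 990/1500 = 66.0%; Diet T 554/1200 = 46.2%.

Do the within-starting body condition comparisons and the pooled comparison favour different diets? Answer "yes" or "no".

Within each starting body condition level (good condition 97.5% vs 78.9%; fair condition 52.9% vs 37.6%; poor condition 47.1% vs 24.5%), Diet A has the higher rate every time. Pooled: 66.0% vs 46.2% — Diet A has the higher rate overall. They agree.

no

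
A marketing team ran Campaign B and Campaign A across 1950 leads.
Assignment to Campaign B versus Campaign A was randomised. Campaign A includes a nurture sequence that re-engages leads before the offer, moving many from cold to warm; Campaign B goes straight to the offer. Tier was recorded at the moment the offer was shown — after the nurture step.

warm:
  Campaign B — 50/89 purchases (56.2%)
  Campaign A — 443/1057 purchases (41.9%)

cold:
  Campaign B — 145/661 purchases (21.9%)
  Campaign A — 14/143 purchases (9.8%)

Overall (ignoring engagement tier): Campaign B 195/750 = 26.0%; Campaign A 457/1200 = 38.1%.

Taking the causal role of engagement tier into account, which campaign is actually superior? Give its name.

Campaign A

The stratified and pooled comparisons disagree (Campaign B wins within each engagement tier; Campaign A wins overall), so the answer turns on the causal role of engagement tier.
Engagement tier is recorded after the campaign and is itself shifted by it — it sits on the causal path from campaign to outcome. Conditioning on a mediator would strip out part of the effect we want; the pooled comparison gives the total causal effect.
Pooled: Campaign B 26.0% vs Campaign A 38.1%; Campaign A is higher overall.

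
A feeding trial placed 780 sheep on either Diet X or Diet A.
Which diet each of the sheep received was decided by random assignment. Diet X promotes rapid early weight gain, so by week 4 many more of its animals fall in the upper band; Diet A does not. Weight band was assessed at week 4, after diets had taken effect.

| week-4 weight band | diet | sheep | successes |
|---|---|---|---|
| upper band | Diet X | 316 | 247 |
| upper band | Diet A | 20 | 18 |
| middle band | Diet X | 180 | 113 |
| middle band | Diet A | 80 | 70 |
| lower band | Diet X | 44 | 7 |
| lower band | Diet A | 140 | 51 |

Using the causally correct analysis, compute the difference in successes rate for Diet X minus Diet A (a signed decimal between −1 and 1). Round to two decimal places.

Week-4 weight band lies on the pathway diet → week-4 weight band → outcome, so adjusting for it blocks the indirect effect. For the total causal effect of diet, use the unadjusted pooled rates.
The causal difference is the pooled difference: 0.680 − 0.579 = +0.100.

+0.10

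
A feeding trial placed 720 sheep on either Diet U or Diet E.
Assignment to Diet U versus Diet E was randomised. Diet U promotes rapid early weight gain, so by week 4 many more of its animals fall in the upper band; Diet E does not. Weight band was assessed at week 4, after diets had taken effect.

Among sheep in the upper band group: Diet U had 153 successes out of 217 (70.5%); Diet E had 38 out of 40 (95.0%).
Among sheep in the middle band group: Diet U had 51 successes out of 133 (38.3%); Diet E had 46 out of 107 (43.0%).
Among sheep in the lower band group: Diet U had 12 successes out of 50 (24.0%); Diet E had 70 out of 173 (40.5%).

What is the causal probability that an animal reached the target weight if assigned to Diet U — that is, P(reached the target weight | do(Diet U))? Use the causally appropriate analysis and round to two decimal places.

Diet E is higher inside every week-4 weight band stratum but Diet U is higher in aggregate. Whether to stratify depends on how week-4 weight band relates to the diet.
The distribution of week-4 weight band is itself part of what the diet does — it is an intermediate outcome. Holding it fixed would remove that part of the effect; the total effect is the pooled difference.
So P(outcome | do(Diet U)) is just the pooled rate for Diet U: 216/400 = 0.540.

0.54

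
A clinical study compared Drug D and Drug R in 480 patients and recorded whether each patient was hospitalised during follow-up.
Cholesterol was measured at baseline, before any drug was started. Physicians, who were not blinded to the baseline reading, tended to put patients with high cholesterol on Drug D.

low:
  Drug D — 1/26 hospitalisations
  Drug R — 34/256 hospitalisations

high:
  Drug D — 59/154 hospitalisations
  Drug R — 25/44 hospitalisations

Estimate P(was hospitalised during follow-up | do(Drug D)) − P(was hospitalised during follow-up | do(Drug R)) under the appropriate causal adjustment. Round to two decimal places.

-0.13

The imbalance in cholesterol arose from how patients were allocated, not from anything the drug did; and cholesterol independently affects the outcome. The pooled gap is confounded — condition on cholesterol.
Adjusting over the population distribution of cholesterol: 0.588·(0.038−0.133) + 0.412·(0.383−0.568) = -0.132.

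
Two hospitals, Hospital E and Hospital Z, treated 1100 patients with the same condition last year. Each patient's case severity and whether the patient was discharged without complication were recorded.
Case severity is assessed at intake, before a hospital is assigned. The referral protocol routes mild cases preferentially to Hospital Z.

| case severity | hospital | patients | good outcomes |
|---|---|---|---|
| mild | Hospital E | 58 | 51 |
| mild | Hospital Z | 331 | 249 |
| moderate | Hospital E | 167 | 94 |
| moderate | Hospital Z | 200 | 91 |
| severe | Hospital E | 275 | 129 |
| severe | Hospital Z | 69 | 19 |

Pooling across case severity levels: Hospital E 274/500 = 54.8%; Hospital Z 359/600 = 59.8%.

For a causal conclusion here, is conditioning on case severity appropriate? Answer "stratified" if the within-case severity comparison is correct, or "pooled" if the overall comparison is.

The stratified and pooled comparisons disagree (Hospital E wins within each case severity; Hospital Z wins overall), so the answer turns on the causal role of case severity.
Nothing the hospital does changes case severity; the imbalance is an allocation artefact. With case severity also predicting the outcome, the pooled figure is confounded, and the within-stratum comparison is the causal one.
Within each level — mild: 87.9% vs 75.2%; moderate: 56.3% vs 45.5%; severe: 46.9% vs 27.5% — Hospital E is higher every time.

stratified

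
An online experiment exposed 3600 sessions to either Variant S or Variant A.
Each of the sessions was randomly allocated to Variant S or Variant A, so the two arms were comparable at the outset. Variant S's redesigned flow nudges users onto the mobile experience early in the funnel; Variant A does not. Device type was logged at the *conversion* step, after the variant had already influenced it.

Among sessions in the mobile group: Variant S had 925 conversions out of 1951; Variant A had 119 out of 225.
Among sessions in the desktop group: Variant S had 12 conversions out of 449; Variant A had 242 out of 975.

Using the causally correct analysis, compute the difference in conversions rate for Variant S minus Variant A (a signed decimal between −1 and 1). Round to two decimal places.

+0.09

Variant A is higher inside every device type stratum but Variant S is higher in aggregate. Whether to stratify depends on how device type relates to the variant.
Device type here is a post-treatment variable shaped by the variant; conditioning on it would introduce bias rather than remove it. The overall comparison is the causal one.
The causal difference is the pooled difference: 0.390 − 0.301 = +0.090.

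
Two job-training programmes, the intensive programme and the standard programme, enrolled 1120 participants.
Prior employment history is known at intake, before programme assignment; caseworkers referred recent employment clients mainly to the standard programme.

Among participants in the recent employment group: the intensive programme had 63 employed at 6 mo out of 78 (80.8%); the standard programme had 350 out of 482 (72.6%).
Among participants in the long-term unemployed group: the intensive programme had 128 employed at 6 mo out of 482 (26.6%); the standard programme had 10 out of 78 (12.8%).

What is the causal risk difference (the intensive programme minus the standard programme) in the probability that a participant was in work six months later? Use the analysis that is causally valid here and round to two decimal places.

Prior employment history is set before the programme has any effect — it is not caused by the programme — and it independently drives the outcome. That makes it a confounder, so the causal comparison is within prior employment history levels.
Adjusting over the population distribution of prior employment history: 0.500·(0.808−0.726) + 0.500·(0.266−0.128) = +0.109.

+0.11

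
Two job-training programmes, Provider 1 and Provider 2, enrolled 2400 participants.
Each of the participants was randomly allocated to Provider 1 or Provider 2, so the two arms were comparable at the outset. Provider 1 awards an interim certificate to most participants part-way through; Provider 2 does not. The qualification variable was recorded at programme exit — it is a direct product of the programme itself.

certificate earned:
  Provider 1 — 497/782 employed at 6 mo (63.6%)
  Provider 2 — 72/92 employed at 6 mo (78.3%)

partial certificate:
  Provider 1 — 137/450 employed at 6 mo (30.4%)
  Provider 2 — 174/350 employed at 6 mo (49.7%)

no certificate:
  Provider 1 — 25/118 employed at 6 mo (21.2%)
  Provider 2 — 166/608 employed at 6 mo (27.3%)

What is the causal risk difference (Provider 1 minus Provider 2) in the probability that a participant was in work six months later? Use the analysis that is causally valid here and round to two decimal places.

+0.10

Qualification attained during the programme here is a post-treatment variable shaped by the programme; conditioning on it would introduce bias rather than remove it. The overall comparison is the causal one.
The causal difference is the pooled difference: 0.488 − 0.392 = +0.096.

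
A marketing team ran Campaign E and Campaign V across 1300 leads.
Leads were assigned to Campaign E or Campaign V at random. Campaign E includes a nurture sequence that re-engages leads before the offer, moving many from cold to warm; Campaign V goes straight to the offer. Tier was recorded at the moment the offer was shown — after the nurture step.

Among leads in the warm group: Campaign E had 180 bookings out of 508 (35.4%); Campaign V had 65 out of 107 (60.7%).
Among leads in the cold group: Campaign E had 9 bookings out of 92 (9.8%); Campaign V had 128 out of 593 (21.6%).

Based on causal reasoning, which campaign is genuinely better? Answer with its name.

Stratifying would compare campaigns among leads the campaigns themselves sorted into engagement tier groups — a form of selection on an intermediate. The unconditioned pooled rates give the total causal effect.
Pooled: Campaign E 31.5% vs Campaign V 27.6%; Campaign E is higher overall.

Campaign E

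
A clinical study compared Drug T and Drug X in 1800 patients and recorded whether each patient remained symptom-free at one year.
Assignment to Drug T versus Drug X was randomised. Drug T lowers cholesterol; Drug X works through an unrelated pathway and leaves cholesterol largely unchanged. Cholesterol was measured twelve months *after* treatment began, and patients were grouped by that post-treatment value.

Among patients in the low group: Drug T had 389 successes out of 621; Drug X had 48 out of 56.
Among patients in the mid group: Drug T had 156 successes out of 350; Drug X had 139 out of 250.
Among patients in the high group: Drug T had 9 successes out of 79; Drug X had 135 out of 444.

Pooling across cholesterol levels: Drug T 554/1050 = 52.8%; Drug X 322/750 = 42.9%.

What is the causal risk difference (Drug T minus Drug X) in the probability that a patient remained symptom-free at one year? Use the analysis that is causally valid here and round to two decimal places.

+0.10

The cholesterol-specific comparison favours Drug X throughout, but the pooled figures favour Drug T. The question is whether to condition on cholesterol.
Cholesterol here is a post-treatment variable shaped by the drug; conditioning on it would introduce bias rather than remove it. The overall comparison is the causal one.
The causal difference is the pooled difference: 0.528 − 0.429 = +0.098.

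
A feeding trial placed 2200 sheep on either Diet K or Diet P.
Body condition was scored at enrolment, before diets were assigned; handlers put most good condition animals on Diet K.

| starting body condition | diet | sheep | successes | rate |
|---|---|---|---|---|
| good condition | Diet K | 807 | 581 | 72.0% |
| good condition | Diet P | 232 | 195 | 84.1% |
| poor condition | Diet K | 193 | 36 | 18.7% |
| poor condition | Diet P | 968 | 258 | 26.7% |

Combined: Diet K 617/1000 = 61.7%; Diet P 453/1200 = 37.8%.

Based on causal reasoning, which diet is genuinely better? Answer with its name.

Diet P

Starting body condition satisfies the back-door criterion: it is not a descendant of the diet, and it blocks the spurious path from diet to outcome. Adjusting for it (i.e., using the within-starting body condition rates) gives the causal effect.
Within each level — good condition: 72.0% vs 84.1%; poor condition: 18.7% vs 26.7% — Diet P is higher every time.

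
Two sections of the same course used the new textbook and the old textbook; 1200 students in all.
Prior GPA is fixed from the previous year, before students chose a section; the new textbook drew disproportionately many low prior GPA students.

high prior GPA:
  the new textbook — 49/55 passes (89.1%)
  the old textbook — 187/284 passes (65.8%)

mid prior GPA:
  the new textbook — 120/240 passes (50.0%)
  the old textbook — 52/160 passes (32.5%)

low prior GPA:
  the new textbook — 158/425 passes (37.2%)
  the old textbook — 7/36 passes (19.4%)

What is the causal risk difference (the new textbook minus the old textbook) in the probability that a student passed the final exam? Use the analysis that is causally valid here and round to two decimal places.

+0.19

Since prior GPA band is a pre-existing factor (not a product of the teaching method) and it affects the outcome on its own, it is a confounder. The stratified rates, not the pooled rate, identify the causal effect.
Adjusting over the population distribution of prior GPA band: 0.282·(0.891−0.658) + 0.333·(0.500−0.325) + 0.384·(0.372−0.194) = +0.192.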